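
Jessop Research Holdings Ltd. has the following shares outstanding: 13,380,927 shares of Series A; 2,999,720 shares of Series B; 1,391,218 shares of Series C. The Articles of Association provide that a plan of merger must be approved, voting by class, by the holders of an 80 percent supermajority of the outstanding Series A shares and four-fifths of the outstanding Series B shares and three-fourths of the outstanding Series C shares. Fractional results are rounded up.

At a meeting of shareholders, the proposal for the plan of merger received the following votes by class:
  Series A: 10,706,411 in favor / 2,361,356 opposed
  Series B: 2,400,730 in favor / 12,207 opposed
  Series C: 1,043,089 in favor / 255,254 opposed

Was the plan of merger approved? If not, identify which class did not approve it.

Series A: 4/5 of 13380927 = 10704741.60, rounded up to 10704742; 10,704,742 required, 10,706,411 in favor — approved.
Series B: 4/5 of 2999720 = 2399776; 2,399,776 required, 2,400,730 in favor — approved.
Series C: 3/4 of 1391218 = 1043413.50, rounded up to 1043414; 1,043,414 required, 1,043,089 in favor — not approved.

Not approved — the Series C shares did not give the required vote.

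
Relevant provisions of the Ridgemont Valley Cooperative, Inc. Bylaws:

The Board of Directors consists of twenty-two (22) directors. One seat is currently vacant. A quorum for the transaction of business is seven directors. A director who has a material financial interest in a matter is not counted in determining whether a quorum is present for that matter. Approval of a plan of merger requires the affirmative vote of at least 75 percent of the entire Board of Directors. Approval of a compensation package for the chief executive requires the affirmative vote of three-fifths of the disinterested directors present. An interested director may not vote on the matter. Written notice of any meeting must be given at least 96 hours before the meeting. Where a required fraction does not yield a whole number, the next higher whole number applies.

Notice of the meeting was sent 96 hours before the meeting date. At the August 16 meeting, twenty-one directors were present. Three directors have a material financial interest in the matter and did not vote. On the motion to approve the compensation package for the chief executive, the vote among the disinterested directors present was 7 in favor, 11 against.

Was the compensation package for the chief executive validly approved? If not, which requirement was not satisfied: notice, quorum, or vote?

Invalid — vote requirement not satisfied.

Notice: 96 hours given; 96 required (96 ≥ 96). Satisfied.
Quorum: 21 present, but the 3 interested directors do not count, leaving 18. Quorum is 7. Satisfied.
Vote: the compensation package for the chief executive requires three-fifths of the disinterested directors present (21 − 3 = 18). 3/5 of 18 = 10.80, rounded up to 11, so 11 affirmative votes are needed; 7 voted in favor. Not satisfied.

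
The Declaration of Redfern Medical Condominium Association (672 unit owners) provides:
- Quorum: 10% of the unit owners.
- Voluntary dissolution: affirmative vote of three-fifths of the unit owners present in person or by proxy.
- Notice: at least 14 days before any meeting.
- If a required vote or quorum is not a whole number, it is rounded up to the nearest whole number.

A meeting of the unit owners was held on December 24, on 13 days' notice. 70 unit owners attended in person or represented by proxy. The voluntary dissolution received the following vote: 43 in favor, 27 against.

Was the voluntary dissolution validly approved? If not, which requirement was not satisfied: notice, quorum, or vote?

Invalid — notice requirement not satisfied.

Notice: 13 days given; 14 required. Not satisfied.
Quorum: 10% of 672 = 67.20, rounded up to 68; 70 present. Satisfied.
Vote: requires three-fifths of those present (70); 3/5 of 70 = 42, so 42 needed; 43 in favor. Satisfied.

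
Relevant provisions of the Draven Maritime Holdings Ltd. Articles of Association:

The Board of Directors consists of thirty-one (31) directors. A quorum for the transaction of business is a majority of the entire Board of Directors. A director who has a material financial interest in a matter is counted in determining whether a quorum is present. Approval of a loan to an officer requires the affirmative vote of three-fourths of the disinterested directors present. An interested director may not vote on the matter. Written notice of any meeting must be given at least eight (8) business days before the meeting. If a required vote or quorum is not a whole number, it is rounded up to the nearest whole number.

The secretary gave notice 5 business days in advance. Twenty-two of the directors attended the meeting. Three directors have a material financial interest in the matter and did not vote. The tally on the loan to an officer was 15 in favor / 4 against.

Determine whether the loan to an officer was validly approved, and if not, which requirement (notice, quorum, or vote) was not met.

Invalid — notice requirement not satisfied.

Notice: 5 business days given; 8 required (5 < 8). Not satisfied.
Quorum: 22 present (interested directors count toward quorum); quorum is 16. Satisfied.
Vote: the loan to an officer requires three-fourths of the disinterested directors present (22 − 3 = 19). 3/4 of 19 = 14.25, rounded up to 15, so 15 affirmative votes are needed; 15 voted in favor. Satisfied.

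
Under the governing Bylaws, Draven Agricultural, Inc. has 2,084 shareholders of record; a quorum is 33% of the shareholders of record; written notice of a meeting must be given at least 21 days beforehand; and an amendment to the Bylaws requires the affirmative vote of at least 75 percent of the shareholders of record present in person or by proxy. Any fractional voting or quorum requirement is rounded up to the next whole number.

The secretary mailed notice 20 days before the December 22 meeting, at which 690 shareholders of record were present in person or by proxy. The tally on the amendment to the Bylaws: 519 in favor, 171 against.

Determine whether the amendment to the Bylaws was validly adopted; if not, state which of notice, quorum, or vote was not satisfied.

Notice: 20 days given; 21 required. Not satisfied.
Quorum: 33% of 2,084 = 687.72, rounded up to 688; 690 present. Satisfied.
Vote: requires three-fourths of those present (690); 3/4 of 690 = 517.50, rounded up to 518, so 518 needed; 519 in favor. Satisfied.

Invalid — notice requirement not satisfied.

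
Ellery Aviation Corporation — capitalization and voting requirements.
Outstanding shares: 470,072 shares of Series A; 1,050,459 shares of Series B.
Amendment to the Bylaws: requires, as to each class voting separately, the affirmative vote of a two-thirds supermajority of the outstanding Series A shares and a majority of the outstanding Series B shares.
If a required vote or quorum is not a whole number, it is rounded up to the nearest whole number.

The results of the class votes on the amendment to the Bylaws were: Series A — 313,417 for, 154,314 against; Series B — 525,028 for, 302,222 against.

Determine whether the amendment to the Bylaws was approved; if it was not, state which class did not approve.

Not approved — the Series B shares did not give the required vote.

Series A: 2/3 of 470072 = 313381.33, rounded up to 313382; 313,382 required, 313,417 in favor — approved.
Series B: a majority of 1050459 is 525230; 525,230 required, 525,028 in favor — not approved.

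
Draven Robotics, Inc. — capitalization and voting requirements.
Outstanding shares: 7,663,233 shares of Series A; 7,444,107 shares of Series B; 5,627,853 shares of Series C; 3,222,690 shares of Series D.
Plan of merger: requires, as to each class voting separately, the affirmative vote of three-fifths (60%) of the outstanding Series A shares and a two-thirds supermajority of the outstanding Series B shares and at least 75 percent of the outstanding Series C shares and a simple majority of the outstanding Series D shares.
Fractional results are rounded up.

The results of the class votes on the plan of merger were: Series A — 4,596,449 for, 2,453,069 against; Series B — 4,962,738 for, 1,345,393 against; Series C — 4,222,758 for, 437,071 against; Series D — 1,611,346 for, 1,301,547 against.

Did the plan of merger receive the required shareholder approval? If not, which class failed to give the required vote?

Not approved — the Series A shares did not give the required vote.

Series A: 3/5 of 7663233 = 4597939.80, rounded up to 4597940; 4,597,940 required, 4,596,449 in favor — not approved.
Series B: 2/3 of 7444107 = 4962738; 4,962,738 required, 4,962,738 in favor — approved.
Series C: 3/4 of 5627853 = 4220889.75, rounded up to 4220890; 4,220,890 required, 4,222,758 in favor — approved.
Series D: a majority of 3222690 is 1611346; 1,611,346 required, 1,611,346 in favor — approved.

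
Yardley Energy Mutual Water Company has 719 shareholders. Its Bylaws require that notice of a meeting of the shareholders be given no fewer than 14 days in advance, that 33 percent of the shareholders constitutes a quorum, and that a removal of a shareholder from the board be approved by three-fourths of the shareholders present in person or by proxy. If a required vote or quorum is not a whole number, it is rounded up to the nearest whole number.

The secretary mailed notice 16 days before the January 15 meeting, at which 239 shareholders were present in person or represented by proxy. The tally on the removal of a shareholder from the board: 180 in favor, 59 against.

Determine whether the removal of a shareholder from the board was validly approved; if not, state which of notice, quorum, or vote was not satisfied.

Valid — all requirements satisfied.

Notice: 16 days given; 14 required. Satisfied.
Quorum: 33% of 719 = 237.27, rounded up to 238; 239 present. Satisfied.
Vote: requires three-fourths of those present (239); 3/4 of 239 = 179.25, rounded up to 180, so 180 needed; 180 in favor. Satisfied.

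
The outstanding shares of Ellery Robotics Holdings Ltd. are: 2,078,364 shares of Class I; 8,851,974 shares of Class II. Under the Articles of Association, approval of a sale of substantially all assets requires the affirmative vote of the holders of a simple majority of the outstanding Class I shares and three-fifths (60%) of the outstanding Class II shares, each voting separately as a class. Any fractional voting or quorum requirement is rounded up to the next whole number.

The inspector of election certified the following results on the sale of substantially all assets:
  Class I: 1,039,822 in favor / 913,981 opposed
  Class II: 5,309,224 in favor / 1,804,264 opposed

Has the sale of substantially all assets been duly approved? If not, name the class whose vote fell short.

Class I: a majority of 2078364 is 1039183; 1,039,183 required, 1,039,822 in favor — approved.
Class II: 3/5 of 8851974 = 5311184.40, rounded up to 5311185; 5,311,185 required, 5,309,224 in favor — not approved.

Not approved — the Class II shares did not give the required vote.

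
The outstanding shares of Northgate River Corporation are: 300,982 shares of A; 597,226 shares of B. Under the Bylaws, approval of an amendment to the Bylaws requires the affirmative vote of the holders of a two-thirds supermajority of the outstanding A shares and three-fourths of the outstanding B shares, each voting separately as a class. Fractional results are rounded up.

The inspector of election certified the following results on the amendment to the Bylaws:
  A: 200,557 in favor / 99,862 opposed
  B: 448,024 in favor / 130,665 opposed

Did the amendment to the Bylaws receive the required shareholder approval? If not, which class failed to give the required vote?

A: 2/3 of 300982 = 200654.67, rounded up to 200655; 200,655 required, 200,557 in favor — not approved.
B: 3/4 of 597226 = 447919.50, rounded up to 447920; 447,920 required, 448,024 in favor — approved.

Not approved — the A shares did not give the required vote.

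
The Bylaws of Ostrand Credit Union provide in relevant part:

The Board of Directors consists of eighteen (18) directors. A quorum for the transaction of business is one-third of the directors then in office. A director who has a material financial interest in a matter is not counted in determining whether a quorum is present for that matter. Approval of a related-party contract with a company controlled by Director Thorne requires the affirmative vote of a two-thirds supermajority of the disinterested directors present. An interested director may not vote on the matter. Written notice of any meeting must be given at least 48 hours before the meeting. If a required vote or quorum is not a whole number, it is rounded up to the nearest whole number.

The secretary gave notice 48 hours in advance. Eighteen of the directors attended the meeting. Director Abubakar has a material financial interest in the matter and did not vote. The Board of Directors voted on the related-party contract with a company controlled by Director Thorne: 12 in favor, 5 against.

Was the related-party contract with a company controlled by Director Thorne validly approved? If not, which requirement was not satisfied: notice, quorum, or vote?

Valid — all requirements satisfied.

Notice: 48 hours given; 48 required (48 ≥ 48). Satisfied.
Quorum: 18 present, but the 1 interested director does not count, leaving 17. Quorum is 6. Satisfied.
Vote: the related-party contract with a company controlled by Director Thorne requires two-thirds of the disinterested directors present (18 − 1 = 17). 2/3 of 17 = 11.33, rounded up to 12, so 12 affirmative votes are needed; 12 voted in favor. Satisfied.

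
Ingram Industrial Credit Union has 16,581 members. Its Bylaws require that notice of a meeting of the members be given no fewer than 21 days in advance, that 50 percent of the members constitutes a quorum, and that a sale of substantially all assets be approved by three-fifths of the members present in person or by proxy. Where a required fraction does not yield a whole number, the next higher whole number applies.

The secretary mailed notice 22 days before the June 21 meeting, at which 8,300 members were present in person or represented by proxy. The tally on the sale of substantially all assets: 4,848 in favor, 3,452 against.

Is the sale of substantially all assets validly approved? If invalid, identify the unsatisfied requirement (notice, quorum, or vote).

Notice: 22 days given; 21 required. Satisfied.
Quorum: 50% of 16,581 = 8,290.50, rounded up to 8,291; 8,300 present. Satisfied.
Vote: requires three-fifths of those present (8,300); 3/5 of 8300 = 4980, so 4,980 needed; 4,848 in favor. Not satisfied.

Invalid — vote requirement not satisfied.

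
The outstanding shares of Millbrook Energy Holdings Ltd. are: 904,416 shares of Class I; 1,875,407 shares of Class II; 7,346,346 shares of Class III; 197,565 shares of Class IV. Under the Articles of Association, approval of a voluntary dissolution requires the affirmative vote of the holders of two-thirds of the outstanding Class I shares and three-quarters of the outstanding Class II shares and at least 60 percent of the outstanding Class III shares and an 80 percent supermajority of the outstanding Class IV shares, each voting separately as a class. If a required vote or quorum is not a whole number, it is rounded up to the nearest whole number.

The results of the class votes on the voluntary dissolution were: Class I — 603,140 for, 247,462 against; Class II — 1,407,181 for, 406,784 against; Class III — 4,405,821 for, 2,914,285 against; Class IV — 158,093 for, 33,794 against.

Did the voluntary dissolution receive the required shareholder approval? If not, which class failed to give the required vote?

Class I: 2/3 of 904416 = 602944; 602,944 required, 603,140 in favor — approved.
Class II: 3/4 of 1875407 = 1406555.25, rounded up to 1406556; 1,406,556 required, 1,407,181 in favor — approved.
Class III: 3/5 of 7346346 = 4407807.60, rounded up to 4407808; 4,407,808 required, 4,405,821 in favor — not approved.
Class IV: 4/5 of 197565 = 158052; 158,052 required, 158,093 in favor — approved.

Not approved — the Class III shares did not give the required vote.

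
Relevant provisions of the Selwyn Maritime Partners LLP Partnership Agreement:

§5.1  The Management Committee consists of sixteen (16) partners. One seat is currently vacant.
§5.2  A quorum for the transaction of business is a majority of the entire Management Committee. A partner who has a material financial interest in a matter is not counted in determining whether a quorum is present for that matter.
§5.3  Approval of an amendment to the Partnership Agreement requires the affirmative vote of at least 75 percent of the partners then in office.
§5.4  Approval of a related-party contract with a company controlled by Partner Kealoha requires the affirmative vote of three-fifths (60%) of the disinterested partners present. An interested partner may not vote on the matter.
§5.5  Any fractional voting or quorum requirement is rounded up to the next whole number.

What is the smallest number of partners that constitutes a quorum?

A majority of 16 is 9.

9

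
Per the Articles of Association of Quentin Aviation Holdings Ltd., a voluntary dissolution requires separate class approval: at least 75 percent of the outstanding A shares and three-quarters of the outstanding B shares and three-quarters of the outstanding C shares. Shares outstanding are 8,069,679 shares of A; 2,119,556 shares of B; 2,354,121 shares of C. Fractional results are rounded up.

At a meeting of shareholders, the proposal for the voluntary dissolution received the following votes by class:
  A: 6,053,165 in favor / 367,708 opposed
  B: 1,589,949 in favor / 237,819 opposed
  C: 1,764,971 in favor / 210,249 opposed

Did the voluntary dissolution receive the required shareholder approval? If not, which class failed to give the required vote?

A: 3/4 of 8069679 = 6052259.25, rounded up to 6052260; 6,052,260 required, 6,053,165 in favor — approved.
B: 3/4 of 2119556 = 1589667; 1,589,667 required, 1,589,949 in favor — approved.
C: 3/4 of 2354121 = 1765590.75, rounded up to 1765591; 1,765,591 required, 1,764,971 in favor — not approved.

Not approved — the C shares did not give the required vote.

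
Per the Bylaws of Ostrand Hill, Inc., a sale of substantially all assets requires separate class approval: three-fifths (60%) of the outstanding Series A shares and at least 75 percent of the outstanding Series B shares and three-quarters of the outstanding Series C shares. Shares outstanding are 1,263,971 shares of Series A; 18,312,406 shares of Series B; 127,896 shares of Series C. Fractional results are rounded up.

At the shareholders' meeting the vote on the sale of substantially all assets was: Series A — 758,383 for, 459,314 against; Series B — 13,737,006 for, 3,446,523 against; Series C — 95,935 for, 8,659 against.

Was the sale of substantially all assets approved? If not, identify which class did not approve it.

Approved — every class gave the required vote.

Series A: 3/5 of 1263971 = 758382.60, rounded up to 758383; 758,383 required, 758,383 in favor — approved.
Series B: 3/4 of 18312406 = 13734304.50, rounded up to 13734305; 13,734,305 required, 13,737,006 in favor — approved.
Series C: 3/4 of 127896 = 95922; 95,922 required, 95,935 in favor — approved.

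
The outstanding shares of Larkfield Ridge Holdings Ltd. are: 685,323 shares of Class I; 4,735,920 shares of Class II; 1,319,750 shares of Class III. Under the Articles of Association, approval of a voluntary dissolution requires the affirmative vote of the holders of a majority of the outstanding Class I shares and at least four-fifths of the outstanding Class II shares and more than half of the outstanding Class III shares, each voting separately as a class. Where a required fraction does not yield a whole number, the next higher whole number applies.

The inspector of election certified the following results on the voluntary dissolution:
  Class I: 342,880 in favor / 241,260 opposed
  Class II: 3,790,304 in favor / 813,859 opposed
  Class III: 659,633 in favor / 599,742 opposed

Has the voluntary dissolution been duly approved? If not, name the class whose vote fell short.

Class I: a majority of 685323 is 342662; 342,662 required, 342,880 in favor — approved.
Class II: 4/5 of 4735920 = 3788736; 3,788,736 required, 3,790,304 in favor — approved.
Class III: a majority of 1319750 is 659876; 659,876 required, 659,633 in favor — not approved.

Not approved — the Class III shares did not give the required vote.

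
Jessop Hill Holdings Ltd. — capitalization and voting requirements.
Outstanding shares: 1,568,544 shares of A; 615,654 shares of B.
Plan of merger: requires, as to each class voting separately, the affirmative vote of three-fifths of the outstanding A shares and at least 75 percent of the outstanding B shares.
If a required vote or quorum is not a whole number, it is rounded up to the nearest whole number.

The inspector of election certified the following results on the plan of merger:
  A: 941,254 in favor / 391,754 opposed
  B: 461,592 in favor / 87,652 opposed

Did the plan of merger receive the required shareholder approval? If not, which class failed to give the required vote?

A: 3/5 of 1568544 = 941126.40, rounded up to 941127; 941,127 required, 941,254 in favor — approved.
B: 3/4 of 615654 = 461740.50, rounded up to 461741; 461,741 required, 461,592 in favor — not approved.

Not approved — the B shares did not give the required vote.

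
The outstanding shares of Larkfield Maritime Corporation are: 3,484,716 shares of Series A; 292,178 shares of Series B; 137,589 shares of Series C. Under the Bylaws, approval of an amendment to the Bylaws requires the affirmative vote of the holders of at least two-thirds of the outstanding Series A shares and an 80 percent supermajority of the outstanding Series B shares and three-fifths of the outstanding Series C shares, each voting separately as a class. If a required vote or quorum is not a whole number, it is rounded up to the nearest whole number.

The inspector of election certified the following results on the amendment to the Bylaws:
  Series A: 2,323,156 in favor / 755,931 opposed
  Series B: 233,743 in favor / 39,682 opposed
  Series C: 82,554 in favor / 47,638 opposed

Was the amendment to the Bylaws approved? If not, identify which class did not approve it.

Approved — every class gave the required vote.

Series A: 2/3 of 3484716 = 2323144; 2,323,144 required, 2,323,156 in favor — approved.
Series B: 4/5 of 292178 = 233742.40, rounded up to 233743; 233,743 required, 233,743 in favor — approved.
Series C: 3/5 of 137589 = 82553.40, rounded up to 82554; 82,554 required, 82,554 in favor — approved.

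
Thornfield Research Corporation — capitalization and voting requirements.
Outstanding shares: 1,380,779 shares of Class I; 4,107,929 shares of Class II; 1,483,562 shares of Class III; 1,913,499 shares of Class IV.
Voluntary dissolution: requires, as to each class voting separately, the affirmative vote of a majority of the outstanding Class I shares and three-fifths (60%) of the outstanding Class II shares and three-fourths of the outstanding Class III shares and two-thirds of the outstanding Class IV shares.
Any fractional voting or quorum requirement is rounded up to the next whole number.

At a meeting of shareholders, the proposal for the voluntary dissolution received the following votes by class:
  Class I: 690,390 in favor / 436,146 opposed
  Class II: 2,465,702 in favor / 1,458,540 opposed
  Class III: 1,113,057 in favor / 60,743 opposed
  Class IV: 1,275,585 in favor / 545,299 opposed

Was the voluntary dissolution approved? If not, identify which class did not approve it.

Not approved — the Class IV shares did not give the required vote.

Class I: a majority of 1380779 is 690390; 690,390 required, 690,390 in favor — approved.
Class II: 3/5 of 4107929 = 2464757.40, rounded up to 2464758; 2,464,758 required, 2,465,702 in favor — approved.
Class III: 3/4 of 1483562 = 1112671.50, rounded up to 1112672; 1,112,672 required, 1,113,057 in favor — approved.
Class IV: 2/3 of 1913499 = 1275666; 1,275,666 required, 1,275,585 in favor — not approved.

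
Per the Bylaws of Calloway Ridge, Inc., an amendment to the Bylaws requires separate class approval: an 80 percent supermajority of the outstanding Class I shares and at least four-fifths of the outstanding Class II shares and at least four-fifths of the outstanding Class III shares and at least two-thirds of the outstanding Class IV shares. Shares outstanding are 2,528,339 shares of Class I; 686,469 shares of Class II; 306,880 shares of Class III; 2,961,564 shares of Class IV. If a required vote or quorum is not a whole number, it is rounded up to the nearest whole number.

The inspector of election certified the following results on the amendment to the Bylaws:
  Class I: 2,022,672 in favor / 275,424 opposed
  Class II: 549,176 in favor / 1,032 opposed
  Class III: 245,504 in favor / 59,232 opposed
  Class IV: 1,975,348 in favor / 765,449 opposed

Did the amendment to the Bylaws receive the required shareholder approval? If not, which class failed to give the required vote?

Approved — every class gave the required vote.

Class I: 4/5 of 2528339 = 2022671.20, rounded up to 2022672; 2,022,672 required, 2,022,672 in favor — approved.
Class II: 4/5 of 686469 = 549175.20, rounded up to 549176; 549,176 required, 549,176 in favor — approved.
Class III: 4/5 of 306880 = 245504; 245,504 required, 245,504 in favor — approved.
Class IV: 2/3 of 2961564 = 1974376; 1,974,376 required, 1,975,348 in favor — approved.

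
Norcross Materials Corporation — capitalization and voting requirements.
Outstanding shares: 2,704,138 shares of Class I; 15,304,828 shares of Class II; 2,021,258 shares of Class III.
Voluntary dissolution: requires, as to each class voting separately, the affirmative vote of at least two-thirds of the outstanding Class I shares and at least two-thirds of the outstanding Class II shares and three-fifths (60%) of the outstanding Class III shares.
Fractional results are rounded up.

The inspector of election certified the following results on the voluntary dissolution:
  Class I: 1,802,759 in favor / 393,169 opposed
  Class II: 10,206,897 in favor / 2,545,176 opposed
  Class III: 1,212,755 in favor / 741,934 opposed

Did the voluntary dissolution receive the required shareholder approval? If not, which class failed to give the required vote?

Class I: 2/3 of 2704138 = 1802758.67, rounded up to 1802759; 1,802,759 required, 1,802,759 in favor — approved.
Class II: 2/3 of 15304828 = 10203218.67, rounded up to 10203219; 10,203,219 required, 10,206,897 in favor — approved.
Class III: 3/5 of 2021258 = 1212754.80, rounded up to 1212755; 1,212,755 required, 1,212,755 in favor — approved.

Approved — every class gave the required vote.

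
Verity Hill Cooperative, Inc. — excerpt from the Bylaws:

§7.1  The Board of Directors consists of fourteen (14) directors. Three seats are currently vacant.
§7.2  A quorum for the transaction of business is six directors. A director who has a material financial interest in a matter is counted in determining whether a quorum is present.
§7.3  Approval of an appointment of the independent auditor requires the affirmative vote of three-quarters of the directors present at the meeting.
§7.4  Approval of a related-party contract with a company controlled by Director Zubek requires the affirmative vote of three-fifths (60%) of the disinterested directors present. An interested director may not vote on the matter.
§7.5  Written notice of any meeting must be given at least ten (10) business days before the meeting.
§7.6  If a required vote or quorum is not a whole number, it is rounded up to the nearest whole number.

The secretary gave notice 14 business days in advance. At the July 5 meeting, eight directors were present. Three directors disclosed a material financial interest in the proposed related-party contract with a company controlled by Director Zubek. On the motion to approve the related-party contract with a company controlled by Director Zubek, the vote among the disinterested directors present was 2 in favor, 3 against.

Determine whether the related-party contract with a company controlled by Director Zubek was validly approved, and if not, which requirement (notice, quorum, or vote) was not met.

Invalid — vote requirement not satisfied.

Notice: 14 business days given; 10 required (14 ≥ 10). Satisfied.
Quorum: 8 present (interested directors count toward quorum); quorum is 6. Satisfied.
Vote: the related-party contract with a company controlled by Director Zubek requires three-fifths of the disinterested directors present (8 − 3 = 5). 3/5 of 5 = 3, so 3 affirmative votes are needed; 2 voted in favor. Not satisfied.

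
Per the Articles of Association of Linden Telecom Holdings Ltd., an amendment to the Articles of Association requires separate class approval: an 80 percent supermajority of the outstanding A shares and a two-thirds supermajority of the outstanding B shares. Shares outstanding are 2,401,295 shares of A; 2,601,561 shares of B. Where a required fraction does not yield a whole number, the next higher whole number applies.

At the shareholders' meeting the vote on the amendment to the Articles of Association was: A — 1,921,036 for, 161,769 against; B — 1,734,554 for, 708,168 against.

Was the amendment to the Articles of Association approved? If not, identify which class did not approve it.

Approved — every class gave the required vote.

A: 4/5 of 2401295 = 1921036; 1,921,036 required, 1,921,036 in favor — approved.
B: 2/3 of 2601561 = 1734374; 1,734,374 required, 1,734,554 in favor — approved.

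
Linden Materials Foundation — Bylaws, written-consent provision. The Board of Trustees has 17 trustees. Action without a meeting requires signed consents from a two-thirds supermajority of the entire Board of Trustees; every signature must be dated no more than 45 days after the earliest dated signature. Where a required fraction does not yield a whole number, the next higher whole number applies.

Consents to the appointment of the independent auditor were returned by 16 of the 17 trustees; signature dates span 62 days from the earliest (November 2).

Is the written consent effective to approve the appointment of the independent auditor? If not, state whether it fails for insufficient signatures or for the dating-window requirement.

Not effective — dating-window requirement not satisfied.

Signatures required: a two-thirds supermajority of 17 — 2/3 of 17 = 11.33, rounded up to 12, so 12 needed; 16 signed. Sufficient.
Dating window: the latest signature is 62 days after the earliest; the limit is 45 days. Outside the window.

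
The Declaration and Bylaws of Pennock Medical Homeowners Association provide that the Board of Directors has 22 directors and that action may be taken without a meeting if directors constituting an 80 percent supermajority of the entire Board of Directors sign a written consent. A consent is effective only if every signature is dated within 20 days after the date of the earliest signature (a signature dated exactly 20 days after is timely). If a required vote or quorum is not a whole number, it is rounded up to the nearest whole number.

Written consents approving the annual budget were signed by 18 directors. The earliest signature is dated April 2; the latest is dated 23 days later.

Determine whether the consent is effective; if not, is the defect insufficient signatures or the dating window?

Not effective — dating-window requirement not satisfied.

Signatures required: an 80 percent supermajority of 22 — 4/5 of 22 = 17.60, rounded up to 18, so 18 needed; 18 signed. Sufficient.
Dating window: the latest signature is 23 days after the earliest; the limit is 20 days. Outside the window.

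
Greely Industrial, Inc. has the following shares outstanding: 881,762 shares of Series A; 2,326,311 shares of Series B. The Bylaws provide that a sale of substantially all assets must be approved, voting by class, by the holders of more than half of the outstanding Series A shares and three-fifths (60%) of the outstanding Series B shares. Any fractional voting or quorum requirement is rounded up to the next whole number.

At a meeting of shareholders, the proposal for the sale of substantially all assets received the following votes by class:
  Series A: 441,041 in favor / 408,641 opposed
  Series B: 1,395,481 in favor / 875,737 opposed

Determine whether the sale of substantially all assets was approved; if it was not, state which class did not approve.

Series A: a majority of 881762 is 440882; 440,882 required, 441,041 in favor — approved.
Series B: 3/5 of 2326311 = 1395786.60, rounded up to 1395787; 1,395,787 required, 1,395,481 in favor — not approved.

Not approved — the Series B shares did not give the required vote.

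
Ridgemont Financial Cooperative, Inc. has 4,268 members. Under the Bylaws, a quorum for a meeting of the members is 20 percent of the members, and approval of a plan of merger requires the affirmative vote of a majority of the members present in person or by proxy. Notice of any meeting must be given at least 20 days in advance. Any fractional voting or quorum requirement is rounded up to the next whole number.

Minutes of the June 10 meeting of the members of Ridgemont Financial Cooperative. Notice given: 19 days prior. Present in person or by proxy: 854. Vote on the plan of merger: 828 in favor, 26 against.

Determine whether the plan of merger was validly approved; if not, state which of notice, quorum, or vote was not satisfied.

Invalid — notice requirement not satisfied.

Notice: 19 days given; 20 required. Not satisfied.
Quorum: 20% of 4,268 = 853.60, rounded up to 854; 854 present. Satisfied.
Vote: requires a majority of those present (854); a majority of 854 is 428, so 428 needed; 828 in favor. Satisfied.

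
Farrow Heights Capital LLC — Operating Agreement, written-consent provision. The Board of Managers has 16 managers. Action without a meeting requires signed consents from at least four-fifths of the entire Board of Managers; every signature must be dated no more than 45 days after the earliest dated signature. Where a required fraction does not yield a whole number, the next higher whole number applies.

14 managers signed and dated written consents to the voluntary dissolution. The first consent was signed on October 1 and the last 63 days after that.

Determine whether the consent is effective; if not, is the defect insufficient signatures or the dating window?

Signatures required: at least four-fifths of 16 — 4/5 of 16 = 12.80, rounded up to 13, so 13 needed; 14 signed. Sufficient.
Dating window: the latest signature is 63 days after the earliest; the limit is 45 days. Outside the window.

Not effective — dating-window requirement not satisfied.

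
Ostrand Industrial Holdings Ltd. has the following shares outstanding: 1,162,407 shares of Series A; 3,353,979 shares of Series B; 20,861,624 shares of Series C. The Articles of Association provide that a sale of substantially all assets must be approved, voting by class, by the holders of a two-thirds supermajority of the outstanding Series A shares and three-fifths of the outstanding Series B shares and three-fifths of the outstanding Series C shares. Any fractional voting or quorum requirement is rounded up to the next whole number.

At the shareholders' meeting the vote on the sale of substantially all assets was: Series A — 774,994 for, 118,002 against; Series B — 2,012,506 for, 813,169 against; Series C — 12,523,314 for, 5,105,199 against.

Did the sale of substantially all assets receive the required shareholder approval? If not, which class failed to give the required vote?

Series A: 2/3 of 1162407 = 774938; 774,938 required, 774,994 in favor — approved.
Series B: 3/5 of 3353979 = 2012387.40, rounded up to 2012388; 2,012,388 required, 2,012,506 in favor — approved.
Series C: 3/5 of 20861624 = 12516974.40, rounded up to 12516975; 12,516,975 required, 12,523,314 in favor — approved.

Approved — every class gave the required vote.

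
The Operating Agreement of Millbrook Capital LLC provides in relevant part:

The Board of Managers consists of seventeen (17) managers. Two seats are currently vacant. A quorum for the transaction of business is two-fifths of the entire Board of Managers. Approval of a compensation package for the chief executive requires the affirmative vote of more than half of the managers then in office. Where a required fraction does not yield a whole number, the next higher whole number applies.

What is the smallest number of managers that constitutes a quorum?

2/5 of 17 = 6.80, rounded up to 7.

7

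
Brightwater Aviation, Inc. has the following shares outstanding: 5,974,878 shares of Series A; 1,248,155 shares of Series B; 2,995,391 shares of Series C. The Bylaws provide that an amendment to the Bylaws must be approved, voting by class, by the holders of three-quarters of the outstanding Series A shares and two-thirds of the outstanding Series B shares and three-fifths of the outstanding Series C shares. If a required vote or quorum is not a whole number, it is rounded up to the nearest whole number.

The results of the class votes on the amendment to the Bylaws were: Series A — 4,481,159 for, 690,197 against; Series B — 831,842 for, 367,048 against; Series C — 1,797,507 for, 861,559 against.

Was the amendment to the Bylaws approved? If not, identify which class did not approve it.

Not approved — the Series B shares did not give the required vote.

Series A: 3/4 of 5974878 = 4481158.50, rounded up to 4481159; 4,481,159 required, 4,481,159 in favor — approved.
Series B: 2/3 of 1248155 = 832103.33, rounded up to 832104; 832,104 required, 831,842 in favor — not approved.
Series C: 3/5 of 2995391 = 1797234.60, rounded up to 1797235; 1,797,235 required, 1,797,507 in favor — approved.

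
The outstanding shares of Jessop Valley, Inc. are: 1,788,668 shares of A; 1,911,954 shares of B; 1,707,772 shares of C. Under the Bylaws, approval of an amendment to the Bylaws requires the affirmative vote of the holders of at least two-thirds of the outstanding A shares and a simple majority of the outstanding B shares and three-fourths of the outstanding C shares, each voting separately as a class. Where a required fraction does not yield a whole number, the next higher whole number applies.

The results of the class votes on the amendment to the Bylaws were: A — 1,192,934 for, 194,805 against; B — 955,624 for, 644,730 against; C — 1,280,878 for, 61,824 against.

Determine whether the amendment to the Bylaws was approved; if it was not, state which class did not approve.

Not approved — the B shares did not give the required vote.

A: 2/3 of 1788668 = 1192445.33, rounded up to 1192446; 1,192,446 required, 1,192,934 in favor — approved.
B: a majority of 1911954 is 955978; 955,978 required, 955,624 in favor — not approved.
C: 3/4 of 1707772 = 1280829; 1,280,829 required, 1,280,878 in favor — approved.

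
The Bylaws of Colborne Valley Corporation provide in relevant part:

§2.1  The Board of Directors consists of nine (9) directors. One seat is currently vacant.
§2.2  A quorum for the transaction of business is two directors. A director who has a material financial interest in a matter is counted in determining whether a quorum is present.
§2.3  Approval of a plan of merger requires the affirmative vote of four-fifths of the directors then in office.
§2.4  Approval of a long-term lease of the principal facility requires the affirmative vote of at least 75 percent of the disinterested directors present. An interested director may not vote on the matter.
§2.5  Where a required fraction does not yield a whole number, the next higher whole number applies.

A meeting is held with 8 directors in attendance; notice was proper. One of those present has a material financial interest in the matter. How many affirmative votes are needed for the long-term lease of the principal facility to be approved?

The long-term lease of the principal facility requires three-fourths of the disinterested directors present (8 − 1 = 7).
3/4 of 7 = 5.25, rounded up to 6.

6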